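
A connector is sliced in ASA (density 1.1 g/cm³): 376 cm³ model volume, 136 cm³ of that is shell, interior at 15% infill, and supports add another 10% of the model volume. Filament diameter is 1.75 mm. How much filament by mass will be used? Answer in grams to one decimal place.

Infill region = 376 − 136, so 240 cm³.
Infill deposited: 0.15 × 240 → 36 cm³.
Support = 0.10 × 376 = 37.6 cm³.
Total printed volume = 136 + 36 + 37.6 = 209.6 cm³.
Mass: 209.6 × 1.1 → 230.56 g.

230.6 g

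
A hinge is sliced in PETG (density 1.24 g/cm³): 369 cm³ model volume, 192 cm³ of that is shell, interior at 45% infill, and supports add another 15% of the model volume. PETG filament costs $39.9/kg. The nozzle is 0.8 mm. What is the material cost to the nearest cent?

Interior volume = 369 − 192, so 177 cm³.
Infill deposited: 0.45 × 177 → 79.65 cm³.
Support: 0.15 × 369 → 55.35 cm³.
Total extruded = 192 + 79.65 + 55.35 = 327 cm³.
Mass = 327 × 1.24 = 405.48 g.
Cost = 405.48 g / 1000 × $39.9/kg = $16.18.

$16.18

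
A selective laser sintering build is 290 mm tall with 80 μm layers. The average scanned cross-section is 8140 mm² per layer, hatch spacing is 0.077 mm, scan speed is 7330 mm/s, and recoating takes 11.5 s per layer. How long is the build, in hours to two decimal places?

26.10 hours

Layer count = ceil(290 / 0.08) = 3625.
Hatch length per layer: 8140 / 0.077 → 105714.3 mm.
Per-layer scan time = 105714.3 / 7330, so 14.4221 s.
Layer cycle: 14.4221 + 11.5 → 25.9221 s.
3625 layers × 25.9221 s/layer = 93967.6125 s, i.e. 26.10 hours.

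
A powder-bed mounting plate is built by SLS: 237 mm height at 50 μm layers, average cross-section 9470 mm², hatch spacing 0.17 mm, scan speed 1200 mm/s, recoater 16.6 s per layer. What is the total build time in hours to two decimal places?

Number of layers: 237 / 0.05 → 4740 (rounded up).
Scan path per layer: 9470 / 0.17 → 55705.9 mm.
Laser time per layer = 55705.9 / 1200 = 46.4216 s.
Per-layer time = 46.4216 + 16.6 = 63.0216 s.
4740 layers × 63.0216 s/layer = 298722.384 s, i.e. 82.98 hours.

82.98 hours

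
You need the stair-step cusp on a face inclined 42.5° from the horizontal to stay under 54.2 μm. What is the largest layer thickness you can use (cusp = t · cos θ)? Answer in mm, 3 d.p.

0.074 mm

Layer height = cusp / cos(42.5°) = 0.0542 / 0.7373 = 0.074 mm.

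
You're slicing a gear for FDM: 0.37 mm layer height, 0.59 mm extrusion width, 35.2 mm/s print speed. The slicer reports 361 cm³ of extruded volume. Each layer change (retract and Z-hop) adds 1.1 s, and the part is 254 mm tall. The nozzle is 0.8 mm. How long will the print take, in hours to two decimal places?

13.26 hours

Extrusion cross-section = 0.37 × 0.59 = 0.2183 mm².
Path length: 361000 mm³ / 0.2183 mm² → 1653687.6 mm.
Time extruding = 1653687.6 / 35.2, so 46979.8 s.
Layers = ⌈254/0.37⌉ = 687.
Layer-change overhead = 687 × 1.1 = 755.7 s.
Altogether 46979.8 + 755.7 = 47735.5 s, i.e. 13.26 hours.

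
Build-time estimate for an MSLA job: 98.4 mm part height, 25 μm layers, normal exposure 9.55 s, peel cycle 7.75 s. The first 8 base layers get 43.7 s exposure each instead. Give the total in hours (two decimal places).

Layer count = ceil(98.4 / 0.025) = 3936.
Bottom layers: 8 × (43.7 + 7.75) → 411.6 s.
Regular layers: 3928 × (9.55 + 7.75) → 67954.4 s.
Total = 411.6 + 67954.4 = 68366 s = 18.99 hours.

18.99 hours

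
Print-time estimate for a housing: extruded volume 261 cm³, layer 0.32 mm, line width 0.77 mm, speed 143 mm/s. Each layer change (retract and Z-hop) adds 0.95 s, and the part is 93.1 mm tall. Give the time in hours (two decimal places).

Line area = 0.32 × 0.77 = 0.2464 mm².
Total extruded path = 261000/0.2464 = 1059253.2 mm.
Time extruding = 1059253.2 / 143, so 7407.4 s.
Layer count = ceil(93.1 / 0.32) = 291.
Z-hop total = 291 × 0.95, so 276.45 s.
Total = 7407.4 + 276.45 = 7683.85 s = 2.13 hours.

2.13 hours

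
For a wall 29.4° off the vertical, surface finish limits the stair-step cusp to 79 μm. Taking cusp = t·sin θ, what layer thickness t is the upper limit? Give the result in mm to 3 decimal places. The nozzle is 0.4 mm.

t = h_c / sin θ = 0.079 / 0.4909 = 0.161 mm.

0.161 mm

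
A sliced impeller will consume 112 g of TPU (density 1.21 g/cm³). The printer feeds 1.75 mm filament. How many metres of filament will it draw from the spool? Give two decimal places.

38.48 m

Volume = 112 g / 1.21 g·cm⁻³ = 92.562 cm³ = 92562 mm³.
Cross-section of 1.75 mm filament: π·(1.75/2)² = 2.4053 mm².
Length = 92562 / 2.4053 = 38482.52 mm = 38.48 m.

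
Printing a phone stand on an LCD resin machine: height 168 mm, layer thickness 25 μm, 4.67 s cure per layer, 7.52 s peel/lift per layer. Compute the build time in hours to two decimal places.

Layers = ⌈168/0.025⌉ = 6720.
Each layer takes = 4.67 + 7.52 = 12.19 s.
Total = 6720 × 12.19 = 81916.8 s = 22.75 hours.

22.75 hours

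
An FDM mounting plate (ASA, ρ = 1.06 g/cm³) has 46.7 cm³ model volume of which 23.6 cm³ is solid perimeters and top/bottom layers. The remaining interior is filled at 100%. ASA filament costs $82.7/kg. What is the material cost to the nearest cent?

Volume inside the shell = 46.7 − 23.6, so 23.1 cm³.
Infill deposited = 1.00 × 23.1 = 23.1 cm³.
Deposited volume = 23.6 + 23.1, so 46.7 cm³.
Mass = 46.7 × 1.06 = 49.502 g.
At $82.7/kg: 49.502/1000 × 82.7 = $4.09.

$4.09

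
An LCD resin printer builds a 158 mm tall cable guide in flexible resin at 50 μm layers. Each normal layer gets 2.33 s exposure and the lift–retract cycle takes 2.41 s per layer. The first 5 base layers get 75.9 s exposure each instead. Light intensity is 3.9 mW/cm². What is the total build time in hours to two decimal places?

4.26 hours

Layers = ⌈158/0.05⌉ = 3160.
Base layers: 5 × (75.9 + 2.41) → 391.55 s.
Normal layers = 3155 × (2.33 + 2.41) = 14954.7 s.
Sum: 391.55 + 14954.7 = 15346.25 s → 4.26 hours.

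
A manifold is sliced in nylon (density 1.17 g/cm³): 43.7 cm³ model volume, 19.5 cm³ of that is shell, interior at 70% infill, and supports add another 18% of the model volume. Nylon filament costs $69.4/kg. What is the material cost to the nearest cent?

Infill region = 43.7 − 19.5, so 24.2 cm³.
Infill deposited = 0.70 × 24.2, so 16.94 cm³.
Support: 0.18 × 43.7 → 7.866 cm³.
Deposited volume = 19.5 + 16.94 + 7.866 = 44.306 cm³.
Mass = 44.306 × 1.17, so 51.83802 g.
Cost = 51.83802 g / 1000 × $69.4/kg = $3.60.

$3.60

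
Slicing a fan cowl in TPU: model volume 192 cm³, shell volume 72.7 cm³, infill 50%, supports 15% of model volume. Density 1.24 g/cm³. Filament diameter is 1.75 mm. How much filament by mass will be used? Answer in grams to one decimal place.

199.8 g

Volume inside the shell = 192 − 72.7 = 119.3 cm³.
Infill deposited = 0.50 × 119.3 = 59.65 cm³.
Support: 0.15 × 192 → 28.8 cm³.
Total printed volume = 72.7 + 59.65 + 28.8 = 161.15 cm³.
Mass = 161.15 × 1.24, so 199.826 g.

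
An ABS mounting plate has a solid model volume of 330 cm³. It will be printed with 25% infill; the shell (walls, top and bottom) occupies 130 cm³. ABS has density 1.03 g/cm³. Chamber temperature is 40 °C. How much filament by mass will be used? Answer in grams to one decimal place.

Interior volume = 330 − 130, so 200 cm³.
Infill deposited = 0.25 × 200, so 50 cm³.
Deposited volume: 130 + 50 → 180 cm³.
Mass = 180 × 1.03, so 185.4 g.

185.4 g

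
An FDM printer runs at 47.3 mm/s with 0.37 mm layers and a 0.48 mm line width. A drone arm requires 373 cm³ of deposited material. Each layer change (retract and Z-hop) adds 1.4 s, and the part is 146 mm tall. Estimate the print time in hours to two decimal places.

Extrusion cross-section = 0.37 × 0.48, so 0.1776 mm².
Toolpath length = 373 cm³ / 0.1776 mm² = 373000 / 0.1776 = 2100225.2 mm.
Time extruding = 2100225.2 / 47.3, so 44402.2 s.
Number of layers: 146 / 0.37 → 395 (rounded up).
Non-print overhead: 395 × 1.4 → 553 s.
Altogether 44402.2 + 553 = 44955.2 s, i.e. 12.49 hours.

12.49 hours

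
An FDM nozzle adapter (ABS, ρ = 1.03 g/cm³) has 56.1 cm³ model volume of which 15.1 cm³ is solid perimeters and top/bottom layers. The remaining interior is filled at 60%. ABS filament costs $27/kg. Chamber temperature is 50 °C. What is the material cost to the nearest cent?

Interior volume = 56.1 − 15.1 = 41 cm³.
Infill deposited: 0.60 × 41 → 24.6 cm³.
Deposited volume = 15.1 + 24.6, so 39.7 cm³.
Mass = 39.7 × 1.03 = 40.891 g.
Cost = 40.891 g / 1000 × $27/kg = $1.10.

$1.10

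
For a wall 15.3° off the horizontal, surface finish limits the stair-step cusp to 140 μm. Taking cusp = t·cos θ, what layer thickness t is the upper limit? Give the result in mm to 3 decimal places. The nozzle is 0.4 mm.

t = h_c / cos θ = 0.14 / 0.9646 = 0.145 mm.

0.145 mm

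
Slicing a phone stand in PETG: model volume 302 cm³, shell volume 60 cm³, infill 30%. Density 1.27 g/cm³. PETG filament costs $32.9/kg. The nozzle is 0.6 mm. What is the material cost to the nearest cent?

$5.54

Infill region: 302 − 60 → 242 cm³.
Infill deposited = 0.30 × 242 = 72.6 cm³.
Total printed volume: 60 + 72.6 → 132.6 cm³.
Mass = 132.6 × 1.27, so 168.402 g.
Cost = 168.402 g / 1000 × $32.9/kg = $5.54.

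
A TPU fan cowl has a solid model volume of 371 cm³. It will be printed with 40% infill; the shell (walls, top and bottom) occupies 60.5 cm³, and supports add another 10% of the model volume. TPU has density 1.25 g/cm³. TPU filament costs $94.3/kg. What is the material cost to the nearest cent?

$26.14

Volume inside the shell = 371 − 60.5, so 310.5 cm³.
Infill volume: 0.40 × 310.5 → 124.2 cm³.
Support = 0.10 × 371, so 37.1 cm³.
Total extruded = 60.5 + 124.2 + 37.1 = 221.8 cm³.
Mass = 221.8 × 1.25, so 277.25 g.
Cost = 277.25 g / 1000 × $94.3/kg = $26.14.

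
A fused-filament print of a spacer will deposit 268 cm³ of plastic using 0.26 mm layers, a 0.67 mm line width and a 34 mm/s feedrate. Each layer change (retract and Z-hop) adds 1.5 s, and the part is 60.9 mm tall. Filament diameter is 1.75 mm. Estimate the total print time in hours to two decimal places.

Bead cross-section = 0.26 × 0.67 = 0.1742 mm².
Toolpath length = 268 cm³ / 0.1742 mm² = 268000 / 0.1742 = 1538461.5 mm.
Time extruding = 1538461.5 / 34, so 45248.9 s.
Layer count = ceil(60.9 / 0.26) = 235.
Non-print overhead = 235 × 1.5 = 352.5 s.
Total = 45248.9 + 352.5 = 45601.4 s = 12.67 hours.

12.67 hours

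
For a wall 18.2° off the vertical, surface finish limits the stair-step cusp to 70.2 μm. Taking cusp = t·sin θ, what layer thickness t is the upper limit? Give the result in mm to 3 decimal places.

Layer height = cusp / sin(18.2°) = 0.0702 / 0.3123 = 0.225 mm.

0.225 mm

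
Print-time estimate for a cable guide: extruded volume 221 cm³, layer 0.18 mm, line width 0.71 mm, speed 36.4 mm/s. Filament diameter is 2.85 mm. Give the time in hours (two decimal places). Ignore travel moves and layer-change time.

13.20 hours

Line area = 0.18 × 0.71 = 0.1278 mm².
Toolpath length = 221 cm³ / 0.1278 mm² = 221000 / 0.1278 = 1729264.5 mm.
Extrusion time = 1729264.5 / 36.4 = 47507.3 s.
That's 47507.3 s → 13.20 hours.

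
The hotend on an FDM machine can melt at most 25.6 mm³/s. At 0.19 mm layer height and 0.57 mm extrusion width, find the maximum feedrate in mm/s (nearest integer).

A: 0.19 × 0.57 → 0.1083 mm².
v_max = Q/A = 25.6/0.1083 = 236.38 mm/s → 236 mm/s.

236 mm/s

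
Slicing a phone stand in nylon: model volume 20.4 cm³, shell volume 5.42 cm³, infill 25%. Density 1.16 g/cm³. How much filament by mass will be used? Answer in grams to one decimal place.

10.6 g

Infill region = 20.4 − 5.42 = 14.98 cm³.
Deposited infill = 0.25 × 14.98, so 3.745 cm³.
Total extruded: 5.42 + 3.745 → 9.165 cm³.
Mass: 9.165 × 1.16 → 10.6314 g.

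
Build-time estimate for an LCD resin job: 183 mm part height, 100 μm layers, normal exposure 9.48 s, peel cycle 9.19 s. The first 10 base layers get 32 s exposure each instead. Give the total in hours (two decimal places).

9.55 hours

Number of layers: 183 / 0.1 → 1830 (rounded up).
Burn-in layers = 10 × (32 + 9.19) = 411.9 s.
Regular layers = 1820 × (9.48 + 9.19), so 33979.4 s.
Sum: 411.9 + 33979.4 = 34391.3 s → 9.55 hours.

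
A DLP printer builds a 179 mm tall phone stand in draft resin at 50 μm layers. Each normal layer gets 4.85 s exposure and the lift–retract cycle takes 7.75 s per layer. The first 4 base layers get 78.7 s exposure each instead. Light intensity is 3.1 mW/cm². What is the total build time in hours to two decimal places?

12.61 hours

Layers = ⌈179/0.05⌉ = 3580.
Base layers = 4 × (78.7 + 7.75) = 345.8 s.
Regular layers = 3576 × (4.85 + 7.75), so 45057.6 s.
Sum: 345.8 + 45057.6 = 45403.4 s → 12.61 hours.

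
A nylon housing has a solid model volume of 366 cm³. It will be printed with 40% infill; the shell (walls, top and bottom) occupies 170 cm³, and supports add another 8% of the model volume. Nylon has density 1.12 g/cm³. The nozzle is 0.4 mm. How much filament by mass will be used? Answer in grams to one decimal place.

311.0 g

Volume inside the shell: 366 − 170 → 196 cm³.
Infill volume = 0.40 × 196, so 78.4 cm³.
Support = 0.08 × 366, so 29.28 cm³.
Deposited volume = 170 + 78.4 + 29.28, so 277.68 cm³.
Mass: 277.68 × 1.12 → 311.0016 g.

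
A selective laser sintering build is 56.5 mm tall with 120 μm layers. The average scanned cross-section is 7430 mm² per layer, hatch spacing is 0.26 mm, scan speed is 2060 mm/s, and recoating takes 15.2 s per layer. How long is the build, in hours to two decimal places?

3.80 hours

Layer count = ceil(56.5 / 0.12) = 471.
Hatch length per layer = 7430 / 0.26 = 28576.9 mm.
Scan time per layer = 28576.9 / 2060, so 13.8723 s.
Per-layer time: 13.8723 + 15.2 → 29.0723 s.
Total: 471 × 29.0723 s = 13693.0533 s → 3.80 hours.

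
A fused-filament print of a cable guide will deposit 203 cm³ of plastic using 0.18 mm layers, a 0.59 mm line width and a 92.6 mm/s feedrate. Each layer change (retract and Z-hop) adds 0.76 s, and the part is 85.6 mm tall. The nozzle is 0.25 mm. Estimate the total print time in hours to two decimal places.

Bead cross-section = 0.18 × 0.59, so 0.1062 mm².
Total extruded path = 203000/0.1062 = 1911487.8 mm.
Time extruding: 1911487.8 / 92.6 → 20642.4 s.
Layers = ⌈85.6/0.18⌉ = 476.
Layer-change overhead: 476 × 0.76 → 361.76 s.
Total = 20642.4 + 361.76 = 21004.16 s = 5.83 hours.

5.83 hours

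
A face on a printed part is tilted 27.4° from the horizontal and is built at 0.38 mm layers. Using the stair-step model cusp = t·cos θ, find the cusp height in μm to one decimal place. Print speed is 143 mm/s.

337.4 μm

Cusp = layer height × cos(27.4°) = 0.38 × 0.8878 = 0.337364 mm = 337.4 μm.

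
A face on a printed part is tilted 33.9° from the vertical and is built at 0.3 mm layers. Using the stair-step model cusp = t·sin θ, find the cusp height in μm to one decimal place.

Cusp = layer height × sin(33.9°) = 0.3 × 0.5577 = 0.16731 mm = 167.3 μm.

167.3 μm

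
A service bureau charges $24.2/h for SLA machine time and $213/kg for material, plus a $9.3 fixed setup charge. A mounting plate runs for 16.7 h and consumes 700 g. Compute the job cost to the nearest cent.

Time charge: 24.2 × 16.7 → $404.14.
Feedstock cost: 213 × 700/1000 → $149.10.
Total = 404.14 + 149.10 + 9.3 = $562.54.

$562.54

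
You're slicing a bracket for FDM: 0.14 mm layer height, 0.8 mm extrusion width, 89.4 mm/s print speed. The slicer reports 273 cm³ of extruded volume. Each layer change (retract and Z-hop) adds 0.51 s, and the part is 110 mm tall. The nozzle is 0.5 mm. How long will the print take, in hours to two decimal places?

7.68 hours

Extrusion cross-section = 0.14 × 0.8 = 0.112 mm².
Total extruded path = 273000/0.112 = 2437500 mm.
Print-move time: 2437500 / 89.4 → 27265.1 s.
Layers = ⌈110/0.14⌉ = 786.
Z-hop total = 786 × 0.51 = 400.86 s.
Total = 27265.1 + 400.86 = 27665.96 s = 7.68 hours.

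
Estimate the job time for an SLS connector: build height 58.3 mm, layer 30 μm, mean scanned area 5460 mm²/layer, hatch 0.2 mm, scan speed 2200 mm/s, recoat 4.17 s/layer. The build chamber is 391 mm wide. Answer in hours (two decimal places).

8.95 hours

Number of layers: 58.3 / 0.03 → 1944 (rounded up).
Hatch length per layer: 5460 / 0.2 → 27300 mm.
Scan time per layer: 27300 / 2200 → 12.4091 s.
Time per layer: 12.4091 + 4.17 → 16.5791 s.
Build time = 1944 × 16.5791 = 32229.7704 s = 8.95 hours.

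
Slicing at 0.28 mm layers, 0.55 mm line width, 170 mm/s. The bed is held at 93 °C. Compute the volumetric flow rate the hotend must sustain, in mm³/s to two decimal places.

A = 0.28 × 0.55, so 0.154 mm².
Q = v·A = 170 × 0.154 = 26.18 mm³/s.

26.18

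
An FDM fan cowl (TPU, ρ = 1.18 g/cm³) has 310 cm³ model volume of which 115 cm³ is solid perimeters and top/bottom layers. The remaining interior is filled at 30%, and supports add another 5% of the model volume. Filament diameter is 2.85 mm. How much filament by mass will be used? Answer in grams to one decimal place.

Interior volume = 310 − 115 = 195 cm³.
Infill deposited = 0.30 × 195 = 58.5 cm³.
Support = 0.05 × 310, so 15.5 cm³.
Total extruded = 115 + 58.5 + 15.5, so 189 cm³.
Mass = 189 × 1.18, so 223.02 g.

223.0 g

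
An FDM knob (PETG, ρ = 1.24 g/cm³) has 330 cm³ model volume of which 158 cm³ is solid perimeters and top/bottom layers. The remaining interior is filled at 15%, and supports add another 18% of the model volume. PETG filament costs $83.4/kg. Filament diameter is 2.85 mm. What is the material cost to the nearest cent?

$25.15

Volume inside the shell = 330 − 158, so 172 cm³.
Deposited infill: 0.15 × 172 → 25.8 cm³.
Support = 0.18 × 330, so 59.4 cm³.
Deposited volume = 158 + 25.8 + 59.4, so 243.2 cm³.
Mass = 243.2 × 1.24, so 301.568 g.
Cost = 301.568 g / 1000 × $83.4/kg = $25.15.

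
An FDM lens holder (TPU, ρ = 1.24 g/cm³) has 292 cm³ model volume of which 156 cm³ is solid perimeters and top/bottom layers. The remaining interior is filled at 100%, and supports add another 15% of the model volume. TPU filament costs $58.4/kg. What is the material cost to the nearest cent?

$24.32

Interior volume = 292 − 156, so 136 cm³.
Infill volume = 1.00 × 136, so 136 cm³.
Support = 0.15 × 292 = 43.8 cm³.
Total printed volume = 156 + 136 + 43.8, so 335.8 cm³.
Mass = 335.8 × 1.24, so 416.392 g.
At $58.4/kg: 416.392/1000 × 58.4 = $24.32.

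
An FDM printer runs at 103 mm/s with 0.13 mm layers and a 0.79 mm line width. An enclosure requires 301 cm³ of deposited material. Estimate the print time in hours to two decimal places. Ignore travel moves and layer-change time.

7.90 hours

Bead cross-section = 0.13 × 0.79 = 0.1027 mm².
Total extruded path = 301000/0.1027 = 2930866.6 mm.
Time extruding = 2930866.6 / 103 = 28455 s.
Converting: 28455 s = 7.90 hours.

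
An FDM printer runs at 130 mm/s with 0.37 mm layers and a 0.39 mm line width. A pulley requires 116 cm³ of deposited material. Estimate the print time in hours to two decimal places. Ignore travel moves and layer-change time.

1.72 hours

Extrusion cross-section = 0.37 × 0.39, so 0.1443 mm².
Total extruded path = 116000/0.1443 = 803880.8 mm.
Time extruding = 803880.8 / 130 = 6183.7 s.
In the requested units: 6183.7 s = 1.72 hours.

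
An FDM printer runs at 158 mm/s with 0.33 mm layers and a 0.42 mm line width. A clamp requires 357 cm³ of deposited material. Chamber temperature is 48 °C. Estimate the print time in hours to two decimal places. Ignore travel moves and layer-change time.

4.53 hours

Line area: 0.33 × 0.42 → 0.1386 mm².
Total extruded path = 357000/0.1386 = 2575757.6 mm.
Print-move time = 2575757.6 / 158, so 16302.3 s.
Converting: 16302.3 s = 4.53 hours.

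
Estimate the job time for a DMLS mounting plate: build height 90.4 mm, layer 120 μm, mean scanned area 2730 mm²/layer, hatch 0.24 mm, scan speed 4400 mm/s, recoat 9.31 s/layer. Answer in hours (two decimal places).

Layer count = ceil(90.4 / 0.12) = 754.
Hatch length per layer = 2730 / 0.24, so 11375 mm.
Per-layer scan time: 11375 / 4400 → 2.5852 s.
Time per layer: 2.5852 + 9.31 → 11.8952 s.
Total: 754 × 11.8952 s = 8968.9808 s → 2.49 hours.

2.49 hours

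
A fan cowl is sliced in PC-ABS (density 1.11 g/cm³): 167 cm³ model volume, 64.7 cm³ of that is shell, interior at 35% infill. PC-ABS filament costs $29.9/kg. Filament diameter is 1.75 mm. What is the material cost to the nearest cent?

Volume inside the shell: 167 − 64.7 → 102.3 cm³.
Infill deposited = 0.35 × 102.3 = 35.805 cm³.
Total printed volume: 64.7 + 35.805 → 100.505 cm³.
Mass = 100.505 × 1.11 = 111.56055 g.
Cost = 111.56055 g / 1000 × $29.9/kg = $3.34.

$3.34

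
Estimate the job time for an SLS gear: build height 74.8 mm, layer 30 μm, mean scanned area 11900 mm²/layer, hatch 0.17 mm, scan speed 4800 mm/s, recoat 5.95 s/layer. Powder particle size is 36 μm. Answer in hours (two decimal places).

Number of layers: 74.8 / 0.03 → 2494 (rounded up).
Per-layer scan distance: 11900 / 0.17 → 70000 mm.
Laser time per layer = 70000 / 4800 = 14.5833 s.
Time per layer = 14.5833 + 5.95, so 20.5333 s.
Total: 2494 × 20.5333 s = 51210.0502 s → 14.23 hours.

14.23 hours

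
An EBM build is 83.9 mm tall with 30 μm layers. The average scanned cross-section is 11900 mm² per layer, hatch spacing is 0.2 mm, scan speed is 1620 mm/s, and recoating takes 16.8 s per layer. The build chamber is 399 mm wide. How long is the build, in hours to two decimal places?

41.59 hours

Layer count = ceil(83.9 / 0.03) = 2797.
Per-layer scan distance = 11900 / 0.2, so 59500 mm.
Scan time per layer = 59500 / 1620 = 36.7284 s.
Layer cycle = 36.7284 + 16.8, so 53.5284 s.
Total: 2797 × 53.5284 s = 149718.9348 s → 41.59 hours.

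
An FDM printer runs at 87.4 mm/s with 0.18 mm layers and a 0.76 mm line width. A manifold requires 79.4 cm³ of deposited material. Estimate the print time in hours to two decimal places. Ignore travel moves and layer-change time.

1.84 hours

Line area: 0.18 × 0.76 → 0.1368 mm².
Total extruded path = 79400/0.1368 = 580409.4 mm.
Time extruding = 580409.4 / 87.4, so 6640.8 s.
That's 6640.8 s → 1.84 hours.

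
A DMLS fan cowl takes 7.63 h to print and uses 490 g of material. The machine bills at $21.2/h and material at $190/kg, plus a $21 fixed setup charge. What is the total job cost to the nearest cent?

$275.86

Machine-time cost: 21.2 × 7.63 → $161.756.
Material charge = 190 × 490/1000 = $93.10.
Adding setup: 161.756 + 93.10 + 21 → 275.856 ≈ $275.86.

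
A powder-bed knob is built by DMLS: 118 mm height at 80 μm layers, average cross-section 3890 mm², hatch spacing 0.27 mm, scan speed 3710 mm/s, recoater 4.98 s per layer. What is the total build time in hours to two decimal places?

3.63 hours

Layers = ⌈118/0.08⌉ = 1475.
Hatch length per layer: 3890 / 0.27 → 14407.4 mm.
Per-layer scan time = 14407.4 / 3710 = 3.8834 s.
Layer cycle: 3.8834 + 4.98 → 8.8634 s.
Build time = 1475 × 8.8634 = 13073.515 s = 3.63 hours.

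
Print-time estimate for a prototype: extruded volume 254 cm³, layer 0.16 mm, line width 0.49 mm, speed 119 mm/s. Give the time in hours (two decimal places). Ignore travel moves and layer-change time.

7.56 hours

Bead cross-section = 0.16 × 0.49 = 0.0784 mm².
Path length: 254000 mm³ / 0.0784 mm² → 3239795.9 mm.
Print-move time = 3239795.9 / 119 = 27225.2 s.
Converting: 27225.2 s = 7.56 hours.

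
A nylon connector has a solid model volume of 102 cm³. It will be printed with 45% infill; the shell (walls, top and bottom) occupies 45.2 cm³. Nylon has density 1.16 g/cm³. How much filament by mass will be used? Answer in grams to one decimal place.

Interior volume = 102 − 45.2 = 56.8 cm³.
Deposited infill = 0.45 × 56.8, so 25.56 cm³.
Total printed volume = 45.2 + 25.56, so 70.76 cm³.
Mass: 70.76 × 1.16 → 82.0816 g.

82.1 g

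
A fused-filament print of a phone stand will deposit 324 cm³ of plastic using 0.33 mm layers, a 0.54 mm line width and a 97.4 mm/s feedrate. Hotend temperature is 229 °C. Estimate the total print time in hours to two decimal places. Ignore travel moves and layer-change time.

Bead cross-section = 0.33 × 0.54, so 0.1782 mm².
Total extruded path = 324000/0.1782 = 1818181.8 mm.
Extrusion time: 1818181.8 / 97.4 → 18667.2 s.
18667.2 s = 5.19 hours.

5.19 hours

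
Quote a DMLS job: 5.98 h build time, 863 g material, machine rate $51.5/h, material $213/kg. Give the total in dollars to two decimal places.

$491.79

Time charge = 51.5 × 5.98 = $307.97.
Feedstock cost: 213 × 863/1000 → $183.819.
Total = 307.97 + 183.819 = 491.789 ≈ $491.79.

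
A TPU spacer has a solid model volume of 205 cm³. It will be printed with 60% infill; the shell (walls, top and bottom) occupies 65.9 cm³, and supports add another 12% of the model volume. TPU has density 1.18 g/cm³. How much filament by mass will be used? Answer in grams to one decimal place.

205.3 g

Infill region: 205 − 65.9 → 139.1 cm³.
Infill deposited: 0.60 × 139.1 → 83.46 cm³.
Support = 0.12 × 205, so 24.6 cm³.
Total extruded = 65.9 + 83.46 + 24.6, so 173.96 cm³.
Mass = 173.96 × 1.18, so 205.2728 g.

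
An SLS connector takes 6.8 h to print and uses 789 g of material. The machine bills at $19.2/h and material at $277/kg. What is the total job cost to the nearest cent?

Time charge = 19.2 × 6.8, so $130.56.
Feedstock cost = 277 × 789/1000 = $218.553.
Job cost: 130.56 + 218.553 = 349.113 ≈ $349.11.

$349.11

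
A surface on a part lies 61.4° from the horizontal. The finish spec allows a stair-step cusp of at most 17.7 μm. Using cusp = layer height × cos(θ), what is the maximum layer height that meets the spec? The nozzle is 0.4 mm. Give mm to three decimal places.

cos(61.4°) = 0.4787; t_max = 0.0177/0.4787 = 0.037 mm.

0.037 mm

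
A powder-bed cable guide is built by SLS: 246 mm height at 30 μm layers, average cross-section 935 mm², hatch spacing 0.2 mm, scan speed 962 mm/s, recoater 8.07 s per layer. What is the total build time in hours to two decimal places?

29.45 hours

Layers = ⌈246/0.03⌉ = 8200.
Per-layer scan distance = 935 / 0.2 = 4675 mm.
Scan time per layer = 4675 / 962 = 4.8597 s.
Per-layer time = 4.8597 + 8.07, so 12.9297 s.
Build time = 8200 × 12.9297 = 106023.54 s = 29.45 hours.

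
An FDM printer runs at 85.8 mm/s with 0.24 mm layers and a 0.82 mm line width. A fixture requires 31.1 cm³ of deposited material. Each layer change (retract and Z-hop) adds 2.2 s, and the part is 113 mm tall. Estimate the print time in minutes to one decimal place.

Bead cross-section = 0.24 × 0.82, so 0.1968 mm².
Path length: 31100 mm³ / 0.1968 mm² → 158028.5 mm.
Time extruding = 158028.5 / 85.8, so 1841.8 s.
Layer count = ceil(113 / 0.24) = 471.
Layer-change overhead = 471 × 2.2 = 1036.2 s.
Altogether 1841.8 + 1036.2 = 2878 s, i.e. 48.0 minutes.

48.0 minutes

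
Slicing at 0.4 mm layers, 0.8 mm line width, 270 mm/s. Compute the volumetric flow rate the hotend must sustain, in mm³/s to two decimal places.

Bead cross-section = 0.4 × 0.8, so 0.32 mm².
Volumetric flow = 270 × 0.32 = 86.40 mm³/s.

86.40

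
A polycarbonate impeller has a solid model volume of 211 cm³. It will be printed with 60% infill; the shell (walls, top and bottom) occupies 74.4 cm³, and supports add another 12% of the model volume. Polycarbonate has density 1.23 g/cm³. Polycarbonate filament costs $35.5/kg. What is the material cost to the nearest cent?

$7.93

Volume inside the shell: 211 − 74.4 → 136.6 cm³.
Infill deposited = 0.60 × 136.6 = 81.96 cm³.
Support = 0.12 × 211, so 25.32 cm³.
Deposited volume = 74.4 + 81.96 + 25.32 = 181.68 cm³.
Mass: 181.68 × 1.23 → 223.4664 g.
Cost = 223.4664 g / 1000 × $35.5/kg = $7.93.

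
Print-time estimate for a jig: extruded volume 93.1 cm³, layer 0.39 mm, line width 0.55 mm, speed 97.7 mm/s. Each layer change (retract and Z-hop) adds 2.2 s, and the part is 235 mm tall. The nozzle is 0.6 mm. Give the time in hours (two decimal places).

Bead cross-section = 0.39 × 0.55, so 0.2145 mm².
Toolpath length = 93.1 cm³ / 0.2145 mm² = 93100 / 0.2145 = 434032.6 mm.
Time extruding = 434032.6 / 97.7 = 4442.5 s.
Number of layers: 235 / 0.39 → 603 (rounded up).
Non-print overhead = 603 × 2.2 = 1326.6 s.
Total = 4442.5 + 1326.6 = 5769.1 s = 1.60 hours.

1.60 hours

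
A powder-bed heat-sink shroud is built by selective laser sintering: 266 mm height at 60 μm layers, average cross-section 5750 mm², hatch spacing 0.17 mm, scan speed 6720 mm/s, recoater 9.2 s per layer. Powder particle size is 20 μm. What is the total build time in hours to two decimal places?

17.53 hours

Number of layers: 266 / 0.06 → 4434 (rounded up).
Scan path per layer = 5750 / 0.17, so 33823.5 mm.
Laser time per layer = 33823.5 / 6720, so 5.0333 s.
Time per layer: 5.0333 + 9.2 → 14.2333 s.
4434 layers × 14.2333 s/layer = 63110.4522 s, i.e. 17.53 hours.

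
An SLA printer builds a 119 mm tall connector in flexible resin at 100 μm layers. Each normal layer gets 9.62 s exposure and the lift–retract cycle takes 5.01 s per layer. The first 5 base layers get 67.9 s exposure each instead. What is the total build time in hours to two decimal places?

4.92 hours

Layers = ⌈119/0.1⌉ = 1190.
Bottom layers: 5 × (67.9 + 5.01) → 364.55 s.
Normal layers = 1185 × (9.62 + 5.01), so 17336.55 s.
Sum: 364.55 + 17336.55 = 17701.1 s → 4.92 hours.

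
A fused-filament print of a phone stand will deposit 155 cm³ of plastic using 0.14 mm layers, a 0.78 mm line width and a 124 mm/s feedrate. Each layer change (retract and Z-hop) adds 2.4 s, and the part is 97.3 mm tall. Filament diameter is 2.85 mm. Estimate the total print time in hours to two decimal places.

Line area = 0.14 × 0.78 = 0.1092 mm².
Total extruded path = 155000/0.1092 = 1419413.9 mm.
Extrusion time: 1419413.9 / 124 → 11446.9 s.
Number of layers: 97.3 / 0.14 → 695 (rounded up).
Layer-change overhead = 695 × 2.4, so 1668 s.
Total = 11446.9 + 1668 = 13114.9 s = 3.64 hours.

3.64 hours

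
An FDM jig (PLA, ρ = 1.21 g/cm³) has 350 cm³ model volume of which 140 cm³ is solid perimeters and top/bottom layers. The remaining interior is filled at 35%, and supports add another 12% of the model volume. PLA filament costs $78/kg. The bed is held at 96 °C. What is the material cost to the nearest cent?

Infill region: 350 − 140 → 210 cm³.
Deposited infill: 0.35 × 210 → 73.5 cm³.
Support = 0.12 × 350, so 42 cm³.
Total printed volume = 140 + 73.5 + 42, so 255.5 cm³.
Mass = 255.5 × 1.21, so 309.155 g.
Cost = 309.155 g / 1000 × $78/kg = $24.11.

$24.11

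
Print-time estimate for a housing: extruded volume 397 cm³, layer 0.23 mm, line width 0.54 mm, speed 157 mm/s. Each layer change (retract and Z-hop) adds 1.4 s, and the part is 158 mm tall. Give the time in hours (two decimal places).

Bead cross-section = 0.23 × 0.54 = 0.1242 mm².
Total extruded path = 397000/0.1242 = 3196457.3 mm.
Time extruding: 3196457.3 / 157 → 20359.6 s.
Number of layers: 158 / 0.23 → 687 (rounded up).
Non-print overhead: 687 × 1.4 → 961.8 s.
Total = 20359.6 + 961.8 = 21321.4 s = 5.92 hours.

5.92 hours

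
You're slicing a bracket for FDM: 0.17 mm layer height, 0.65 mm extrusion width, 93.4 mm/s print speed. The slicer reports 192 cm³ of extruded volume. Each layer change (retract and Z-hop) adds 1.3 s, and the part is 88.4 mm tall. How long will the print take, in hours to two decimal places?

Line area = 0.17 × 0.65 = 0.1105 mm².
Path length: 192000 mm³ / 0.1105 mm² → 1737556.6 mm.
Print-move time: 1737556.6 / 93.4 → 18603.4 s.
Number of layers: 88.4 / 0.17 → 520 (rounded up).
Layer-change overhead = 520 × 1.3 = 676 s.
Total = 18603.4 + 676 = 19279.4 s = 5.36 hours.

5.36 hours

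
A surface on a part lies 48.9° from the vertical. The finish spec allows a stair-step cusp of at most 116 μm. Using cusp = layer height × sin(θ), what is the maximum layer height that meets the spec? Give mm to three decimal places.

sin(48.9°) = 0.7536; t_max = 0.116/0.7536 = 0.154 mm.

0.154 mm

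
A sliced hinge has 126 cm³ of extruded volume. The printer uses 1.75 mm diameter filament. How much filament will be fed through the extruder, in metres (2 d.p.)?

Cross-section of 1.75 mm filament: π·(1.75/2)² = 2.4053 mm².
Length = 126 cm³ / 2.4053 mm² = 126000 / 2.4053 = 52384.32 mm = 52.38 m.

52.38 m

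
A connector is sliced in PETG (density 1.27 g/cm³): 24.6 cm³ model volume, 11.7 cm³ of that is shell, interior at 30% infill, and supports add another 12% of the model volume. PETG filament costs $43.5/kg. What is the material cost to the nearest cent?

Infill region = 24.6 − 11.7, so 12.9 cm³.
Deposited infill = 0.30 × 12.9 = 3.87 cm³.
Support: 0.12 × 24.6 → 2.952 cm³.
Total printed volume = 11.7 + 3.87 + 2.952 = 18.522 cm³.
Mass = 18.522 × 1.27, so 23.52294 g.
At $43.5/kg: 23.52294/1000 × 43.5 = $1.02.

$1.02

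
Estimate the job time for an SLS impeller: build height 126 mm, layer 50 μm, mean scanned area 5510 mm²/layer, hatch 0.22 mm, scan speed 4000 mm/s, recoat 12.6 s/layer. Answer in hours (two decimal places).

Number of layers: 126 / 0.05 → 2520 (rounded up).
Hatch length per layer = 5510 / 0.22 = 25045.5 mm.
Scan time per layer = 25045.5 / 4000, so 6.2614 s.
Time per layer: 6.2614 + 12.6 → 18.8614 s.
Build time = 2520 × 18.8614 = 47530.728 s = 13.20 hours.

13.20 hours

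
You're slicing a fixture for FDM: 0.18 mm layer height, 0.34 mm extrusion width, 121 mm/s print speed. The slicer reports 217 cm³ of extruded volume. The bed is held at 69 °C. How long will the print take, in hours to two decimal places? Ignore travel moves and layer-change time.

8.14 hours

Extrusion cross-section: 0.18 × 0.34 → 0.0612 mm².
Total extruded path = 217000/0.0612 = 3545751.6 mm.
Print-move time: 3545751.6 / 121 → 29303.7 s.
29303.7 s = 8.14 hours.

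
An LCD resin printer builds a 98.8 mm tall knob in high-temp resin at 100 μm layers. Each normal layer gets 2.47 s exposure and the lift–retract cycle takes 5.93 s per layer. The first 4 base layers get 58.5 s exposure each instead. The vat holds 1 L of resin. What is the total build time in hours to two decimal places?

2.37 hours

Layers = ⌈98.8/0.1⌉ = 988.
Bottom layers: 4 × (58.5 + 5.93) → 257.72 s.
Regular layers = 984 × (2.47 + 5.93), so 8265.6 s.
Total = 257.72 + 8265.6 = 8523.32 s = 2.37 hours.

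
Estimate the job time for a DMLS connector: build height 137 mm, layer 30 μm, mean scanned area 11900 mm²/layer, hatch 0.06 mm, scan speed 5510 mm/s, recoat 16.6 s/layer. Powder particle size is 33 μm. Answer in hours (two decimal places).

66.72 hours

Number of layers: 137 / 0.03 → 4567 (rounded up).
Scan path per layer = 11900 / 0.06, so 198333.3 mm.
Per-layer scan time = 198333.3 / 5510 = 35.9952 s.
Per-layer time: 35.9952 + 16.6 → 52.5952 s.
Total: 4567 × 52.5952 s = 240202.2784 s → 66.72 hours.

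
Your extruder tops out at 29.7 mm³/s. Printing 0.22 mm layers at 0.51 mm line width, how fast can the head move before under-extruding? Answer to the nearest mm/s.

A = 0.22 × 0.51, so 0.1122 mm².
v_max = Q/A = 29.7/0.1122 = 264.71 mm/s → 265 mm/s.

265 mm/s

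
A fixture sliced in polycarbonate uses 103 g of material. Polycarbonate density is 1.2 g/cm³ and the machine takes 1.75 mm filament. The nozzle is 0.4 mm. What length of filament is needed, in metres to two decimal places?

35.69 m

Extruded volume: 103/1.2 = 85.8333 cm³ (85833.3 mm³).
Filament cross-section = π × (1.75/2)² = 2.4053 mm².
L = V/A = 85833.3/2.4053 = 35685.07 mm → 35.69 m.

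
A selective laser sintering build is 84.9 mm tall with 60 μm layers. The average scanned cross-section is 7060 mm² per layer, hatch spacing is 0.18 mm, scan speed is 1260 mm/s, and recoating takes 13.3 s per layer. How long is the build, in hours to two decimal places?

17.46 hours

Layer count = ceil(84.9 / 0.06) = 1415.
Hatch length per layer = 7060 / 0.18, so 39222.2 mm.
Scan time per layer = 39222.2 / 1260 = 31.1287 s.
Layer cycle: 31.1287 + 13.3 → 44.4287 s.
1415 layers × 44.4287 s/layer = 62866.6105 s, i.e. 17.46 hours.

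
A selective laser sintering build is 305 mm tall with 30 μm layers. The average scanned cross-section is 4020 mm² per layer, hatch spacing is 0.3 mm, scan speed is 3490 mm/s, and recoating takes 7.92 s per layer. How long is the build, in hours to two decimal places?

33.21 hours

Layer count = ceil(305 / 0.03) = 10167.
Scan path per layer = 4020 / 0.3, so 13400 mm.
Laser time per layer = 13400 / 3490 = 3.8395 s.
Layer cycle: 3.8395 + 7.92 → 11.7595 s.
Total: 10167 × 11.7595 s = 119558.8365 s → 33.21 hours.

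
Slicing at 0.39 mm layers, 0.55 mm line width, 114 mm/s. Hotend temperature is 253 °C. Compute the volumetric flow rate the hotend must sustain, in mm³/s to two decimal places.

24.45

A: 0.39 × 0.55 → 0.2145 mm².
Q = v·A = 114 × 0.2145 = 24.45 mm³/s.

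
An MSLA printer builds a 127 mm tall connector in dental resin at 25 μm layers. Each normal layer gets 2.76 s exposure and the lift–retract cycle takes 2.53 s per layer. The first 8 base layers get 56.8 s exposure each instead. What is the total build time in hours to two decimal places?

Layer count = ceil(127 / 0.025) = 5080.
Burn-in layers: 8 × (56.8 + 2.53) → 474.64 s.
Remaining layers: 5072 × (2.76 + 2.53) → 26830.88 s.
Sum: 474.64 + 26830.88 = 27305.52 s → 7.58 hours.

7.58 hours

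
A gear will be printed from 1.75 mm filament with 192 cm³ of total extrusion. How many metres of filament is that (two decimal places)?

Filament cross-section = π × (1.75/2)² = 2.4053 mm².
Length = 192 cm³ / 2.4053 mm² = 192000 / 2.4053 = 79823.72 mm = 79.82 m.

79.82 m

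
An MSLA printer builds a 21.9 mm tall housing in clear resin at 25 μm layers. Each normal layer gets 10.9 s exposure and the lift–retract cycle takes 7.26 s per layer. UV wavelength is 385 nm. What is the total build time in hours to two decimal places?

4.42 hours

Layer count = ceil(21.9 / 0.025) = 876.
Cycle time = 10.9 + 7.26, so 18.16 s.
Total = 876 × 18.16 = 15908.16 s = 4.42 hours.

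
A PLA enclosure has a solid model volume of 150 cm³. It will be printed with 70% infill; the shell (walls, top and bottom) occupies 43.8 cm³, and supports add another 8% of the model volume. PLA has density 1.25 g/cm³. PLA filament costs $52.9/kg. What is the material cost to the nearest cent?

Volume inside the shell = 150 − 43.8 = 106.2 cm³.
Infill deposited = 0.70 × 106.2, so 74.34 cm³.
Support: 0.08 × 150 → 12 cm³.
Total printed volume = 43.8 + 74.34 + 12, so 130.14 cm³.
Mass = 130.14 × 1.25 = 162.675 g.
Cost = 162.675 g / 1000 × $52.9/kg = $8.61.

$8.61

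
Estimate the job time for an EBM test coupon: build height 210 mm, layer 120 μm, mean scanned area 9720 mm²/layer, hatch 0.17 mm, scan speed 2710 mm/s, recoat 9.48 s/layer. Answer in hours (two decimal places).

14.86 hours

Layer count = ceil(210 / 0.12) = 1750.
Hatch length per layer: 9720 / 0.17 → 57176.5 mm.
Per-layer scan time = 57176.5 / 2710 = 21.0983 s.
Time per layer = 21.0983 + 9.48 = 30.5783 s.
1750 layers × 30.5783 s/layer = 53512.025 s, i.e. 14.86 hours.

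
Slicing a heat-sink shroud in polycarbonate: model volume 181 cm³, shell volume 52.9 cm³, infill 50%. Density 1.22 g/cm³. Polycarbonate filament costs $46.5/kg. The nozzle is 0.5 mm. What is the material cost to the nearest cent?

Volume inside the shell = 181 − 52.9, so 128.1 cm³.
Infill deposited = 0.50 × 128.1, so 64.05 cm³.
Deposited volume: 52.9 + 64.05 → 116.95 cm³.
Mass = 116.95 × 1.22 = 142.679 g.
At $46.5/kg: 142.679/1000 × 46.5 = $6.63.

$6.63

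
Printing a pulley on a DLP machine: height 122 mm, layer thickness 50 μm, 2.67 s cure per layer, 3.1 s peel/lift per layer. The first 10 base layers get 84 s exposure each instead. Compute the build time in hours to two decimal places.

4.14 hours

Number of layers: 122 / 0.05 → 2440 (rounded up).
Burn-in layers = 10 × (84 + 3.1) = 871 s.
Normal layers: 2430 × (2.67 + 3.1) → 14021.1 s.
Total = 871 + 14021.1 = 14892.1 s = 4.14 hours.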